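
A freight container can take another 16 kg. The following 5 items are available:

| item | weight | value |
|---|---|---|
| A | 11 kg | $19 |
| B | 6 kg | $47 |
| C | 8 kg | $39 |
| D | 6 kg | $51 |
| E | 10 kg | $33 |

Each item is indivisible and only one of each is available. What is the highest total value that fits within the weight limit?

Check high-value combinations within 16 kg:
- B+D: weight 6+6=12, value 47+51=98
- C+D: weight 8+6=14, value 39+51=90
- B+C: weight 6+8=14, value 47+39=86
Best: $98.

$98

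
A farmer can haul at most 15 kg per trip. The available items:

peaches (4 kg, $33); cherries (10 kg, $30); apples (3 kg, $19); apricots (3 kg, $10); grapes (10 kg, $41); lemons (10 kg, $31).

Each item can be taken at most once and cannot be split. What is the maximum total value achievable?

This is a 0/1 knapsack; check combinations near the capacity.
- peaches+grapes: weight 4+10=14, value 33+41=74
- peaches+lemons: weight 4+10=14, value 33+31=64
- peaches+cherries: weight 4+10=14, value 33+30=63
- peaches+apples+apricots: weight 4+3+3=10, value 33+19+10=62
Best: $74.

$74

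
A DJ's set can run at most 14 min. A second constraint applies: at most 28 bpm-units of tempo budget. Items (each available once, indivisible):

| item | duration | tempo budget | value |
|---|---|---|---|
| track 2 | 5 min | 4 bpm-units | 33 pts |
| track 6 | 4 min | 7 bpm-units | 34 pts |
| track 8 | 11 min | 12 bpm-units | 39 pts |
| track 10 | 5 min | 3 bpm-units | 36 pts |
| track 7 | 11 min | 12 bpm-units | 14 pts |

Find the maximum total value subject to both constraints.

103 pts

Feasible sets respecting both limits:
- track 2+track 6+track 10: duration 14, tempo budget 14, value 103
- track 6+track 10: duration 9, tempo budget 10, value 70
- track 2+track 10: duration 10, tempo budget 7, value 69
Best: 103 pts.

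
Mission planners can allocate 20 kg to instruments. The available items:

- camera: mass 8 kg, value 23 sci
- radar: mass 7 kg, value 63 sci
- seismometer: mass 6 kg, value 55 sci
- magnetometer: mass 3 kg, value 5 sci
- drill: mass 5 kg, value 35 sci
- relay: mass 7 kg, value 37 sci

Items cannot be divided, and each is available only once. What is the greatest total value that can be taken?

Check high-value combinations within 20 kg:
- radar+seismometer+relay: mass 7+6+7=20, value 63+55+37=155
- radar+seismometer+drill: mass 7+6+5=18, value 63+55+35=153
- radar+drill+relay: mass 7+5+7=19, value 63+35+37=135
Best: 155 sci.

155 sci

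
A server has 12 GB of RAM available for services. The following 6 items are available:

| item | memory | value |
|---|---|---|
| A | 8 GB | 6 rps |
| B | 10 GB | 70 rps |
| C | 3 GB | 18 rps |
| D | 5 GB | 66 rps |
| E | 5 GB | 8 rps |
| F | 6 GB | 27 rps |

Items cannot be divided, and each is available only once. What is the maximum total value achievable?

Check high-value combinations within 12 GB:
- D+F: memory 5+6=11, value 66+27=93
- C+D: memory 3+5=8, value 18+66=84
- D+E: memory 5+5=10, value 66+8=74
Best: 93 rps.

93 rps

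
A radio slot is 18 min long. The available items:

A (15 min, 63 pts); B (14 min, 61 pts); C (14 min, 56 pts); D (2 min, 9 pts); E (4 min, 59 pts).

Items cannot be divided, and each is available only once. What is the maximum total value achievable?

This is a 0/1 knapsack; check combinations near the capacity.
- B+E: duration 14+4=18, value 61+59=120
- C+E: duration 14+4=18, value 56+59=115
- A+D: duration 15+2=17, value 63+9=72
- B+D: duration 14+2=16, value 61+9=70
- D+E: duration 2+4=6, value 9+59=68
Best: 120 pts.

120 pts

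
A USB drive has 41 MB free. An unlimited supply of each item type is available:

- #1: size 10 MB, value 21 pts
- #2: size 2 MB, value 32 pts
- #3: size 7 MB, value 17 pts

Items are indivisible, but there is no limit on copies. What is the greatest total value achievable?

640 pts

Best value-per-unit is #2 at 32/2, and filling with it alone uses size 20×2=40. No mix of the others beats 20×32 = 640.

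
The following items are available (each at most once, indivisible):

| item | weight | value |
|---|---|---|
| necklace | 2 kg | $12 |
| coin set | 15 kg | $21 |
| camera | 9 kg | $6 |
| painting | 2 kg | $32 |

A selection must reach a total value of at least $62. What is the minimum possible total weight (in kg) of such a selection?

Subsets with value ≥ 62, sorted by total weight:
- necklace+coin set+painting: weight 19, value 65
- necklace+coin set+camera+painting: weight 28, value 71
Minimum weight: 19 kg.

19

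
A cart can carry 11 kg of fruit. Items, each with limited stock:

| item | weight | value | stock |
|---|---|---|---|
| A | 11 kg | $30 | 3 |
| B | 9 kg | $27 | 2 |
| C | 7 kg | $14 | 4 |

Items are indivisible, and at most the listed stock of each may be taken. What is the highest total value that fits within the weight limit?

Top feasible selections:
- 1×A: weight 11, value 30
- 1×B: weight 9, value 27
- 1×C: weight 7, value 14
Best: $30.

$30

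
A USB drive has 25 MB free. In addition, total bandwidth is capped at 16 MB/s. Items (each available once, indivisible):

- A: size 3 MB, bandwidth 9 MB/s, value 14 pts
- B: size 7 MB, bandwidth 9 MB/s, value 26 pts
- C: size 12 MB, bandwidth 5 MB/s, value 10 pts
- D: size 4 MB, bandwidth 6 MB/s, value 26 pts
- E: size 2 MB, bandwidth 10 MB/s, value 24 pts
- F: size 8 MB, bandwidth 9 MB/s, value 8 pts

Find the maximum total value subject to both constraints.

52 pts

Feasible sets respecting both limits:
- B+D: size 11, bandwidth 15, value 52
- D+E: size 6, bandwidth 16, value 50
- A+D: size 7, bandwidth 15, value 40
- B+C: size 19, bandwidth 14, value 36
Best: 52 pts.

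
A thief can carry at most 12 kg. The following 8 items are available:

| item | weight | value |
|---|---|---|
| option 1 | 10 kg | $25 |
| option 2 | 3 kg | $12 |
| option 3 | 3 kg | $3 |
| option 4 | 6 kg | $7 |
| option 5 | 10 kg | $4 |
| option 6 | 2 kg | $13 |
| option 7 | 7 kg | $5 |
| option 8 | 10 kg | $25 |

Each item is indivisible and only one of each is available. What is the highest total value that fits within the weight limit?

Check high-value combinations within 12 kg:
- option 1+option 6: weight 10+2=12, value 25+13=38
- option 6+option 8: weight 2+10=12, value 13+25=38
- option 2+option 4+option 6: weight 3+6+2=11, value 12+7+13=32
- option 2+option 6+option 7: weight 3+2+7=12, value 12+13+5=30
Best: $38.

$38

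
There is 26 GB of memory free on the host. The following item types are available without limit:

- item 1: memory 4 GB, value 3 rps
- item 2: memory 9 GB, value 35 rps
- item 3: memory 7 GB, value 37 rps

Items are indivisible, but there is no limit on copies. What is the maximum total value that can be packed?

114 rps

Best value-per-unit is item 3 at 37/7; filling with it alone gives 3×37 = 111.
Optimal mix: 1×item 1 + 3×item 3 → memory 25, value 114.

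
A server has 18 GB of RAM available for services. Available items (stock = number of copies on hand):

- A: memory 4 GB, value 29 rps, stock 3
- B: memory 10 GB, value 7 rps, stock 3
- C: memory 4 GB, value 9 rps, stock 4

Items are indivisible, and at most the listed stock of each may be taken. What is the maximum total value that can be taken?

96 rps

Top feasible selections:
- 3×A + 1×C: memory 16, value 96
- 3×A: memory 12, value 87
- 2×A + 2×C: memory 16, value 76
Best: 96 rps.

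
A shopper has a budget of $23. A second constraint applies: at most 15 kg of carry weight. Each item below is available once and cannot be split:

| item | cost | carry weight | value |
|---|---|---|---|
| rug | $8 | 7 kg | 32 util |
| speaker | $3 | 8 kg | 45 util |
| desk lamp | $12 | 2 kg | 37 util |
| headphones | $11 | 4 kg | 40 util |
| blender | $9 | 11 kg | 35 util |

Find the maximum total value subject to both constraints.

Feasible sets respecting both limits:
- speaker+headphones: cost 14, carry weight 12, value 85
- speaker+desk lamp: cost 15, carry weight 10, value 82
- rug+speaker: cost 11, carry weight 15, value 77
Best: 85 util.

85 util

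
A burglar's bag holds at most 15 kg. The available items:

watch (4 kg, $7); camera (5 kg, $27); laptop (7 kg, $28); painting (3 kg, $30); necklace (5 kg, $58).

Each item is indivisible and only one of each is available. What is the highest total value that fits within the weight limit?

Check high-value combinations within 15 kg:
- laptop+painting+necklace: weight 7+3+5=15, value 28+30+58=116
- camera+painting+necklace: weight 5+3+5=13, value 27+30+58=115
- watch+painting+necklace: weight 4+3+5=12, value 7+30+58=95
- watch+camera+necklace: weight 4+5+5=14, value 7+27+58=92
- painting+necklace: weight 3+5=8, value 30+58=88
Best: $116.

$116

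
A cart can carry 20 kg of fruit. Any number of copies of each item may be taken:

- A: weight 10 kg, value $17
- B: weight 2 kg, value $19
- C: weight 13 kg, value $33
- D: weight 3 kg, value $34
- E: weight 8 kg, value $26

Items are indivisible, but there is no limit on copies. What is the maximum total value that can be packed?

Best value-per-unit is D at 34/3; filling with it alone gives 6×34 = 204.
Optimal mix: 1×B + 6×D → weight 20, value 223.

$223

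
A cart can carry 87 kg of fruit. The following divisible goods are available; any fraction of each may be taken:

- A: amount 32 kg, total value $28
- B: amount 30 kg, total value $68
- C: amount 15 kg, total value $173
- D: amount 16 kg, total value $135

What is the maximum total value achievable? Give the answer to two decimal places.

398.75

Take in order of value per unit:
- C (173/15 per unit): all 15 → value 173, running total 173.00
- D (135/16 per unit): all 16 → value 135, running total 308.00
- B (68/30 per unit): all 30 → value 68, running total 376.00
- A (28/32 per unit): 26 of 32 → value 26×28/32 = 22.7500, running total 398.75
Total 398.75.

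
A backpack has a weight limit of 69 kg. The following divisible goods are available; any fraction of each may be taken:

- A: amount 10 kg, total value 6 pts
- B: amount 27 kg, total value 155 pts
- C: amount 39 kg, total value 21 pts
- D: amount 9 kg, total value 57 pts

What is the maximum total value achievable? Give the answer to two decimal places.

230.38

Take in order of value per unit:
- D (57/9 per unit): all 9 → value 57, running total 57.00
- B (155/27 per unit): all 27 → value 155, running total 212.00
- A (6/10 per unit): all 10 → value 6, running total 218.00
- C (21/39 per unit): 23 of 39 → value 23×21/39 = 12.3846, running total 230.38
Total 230.38.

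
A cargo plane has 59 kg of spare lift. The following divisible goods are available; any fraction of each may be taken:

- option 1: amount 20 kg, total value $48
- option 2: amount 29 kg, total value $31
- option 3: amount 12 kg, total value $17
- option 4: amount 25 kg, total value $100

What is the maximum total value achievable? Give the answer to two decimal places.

Take in order of value per unit:
- option 4 (100/25 per unit): all 25 → value 100, running total 100.00
- option 1 (48/20 per unit): all 20 → value 48, running total 148.00
- option 3 (17/12 per unit): all 12 → value 17, running total 165.00
- option 2 (31/29 per unit): 2 of 29 → value 2×31/29 = 2.1379, running total 167.14
Total 167.14.

167.14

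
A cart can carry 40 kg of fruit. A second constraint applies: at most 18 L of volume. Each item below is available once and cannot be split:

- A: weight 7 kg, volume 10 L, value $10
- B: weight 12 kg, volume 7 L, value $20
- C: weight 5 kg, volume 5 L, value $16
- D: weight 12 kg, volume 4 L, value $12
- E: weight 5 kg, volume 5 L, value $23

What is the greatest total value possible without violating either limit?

Feasible sets respecting both limits:
- B+C+E: weight 22, volume 17, value 59
- B+D+E: weight 29, volume 16, value 55
- C+D+E: weight 22, volume 14, value 51
- B+C+D: weight 29, volume 16, value 48
Best: $59.

$59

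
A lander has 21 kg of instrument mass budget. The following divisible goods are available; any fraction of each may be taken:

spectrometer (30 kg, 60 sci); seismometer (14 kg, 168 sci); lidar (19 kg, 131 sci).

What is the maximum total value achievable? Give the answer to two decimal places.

216.26

Take in order of value per unit:
- seismometer (168/14 per unit): all 14 → value 168, running total 168.00
- lidar (131/19 per unit): 7 of 19 → value 7×131/19 = 48.2632, running total 216.26
Total 216.26.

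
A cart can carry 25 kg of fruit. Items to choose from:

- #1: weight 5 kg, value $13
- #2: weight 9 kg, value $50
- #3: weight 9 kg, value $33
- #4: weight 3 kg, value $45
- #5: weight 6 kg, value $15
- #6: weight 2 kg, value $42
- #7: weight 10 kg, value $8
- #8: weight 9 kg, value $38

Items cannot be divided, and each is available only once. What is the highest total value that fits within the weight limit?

Check high-value combinations within 25 kg:
- #2+#4+#6+#8: weight 9+3+2+9=23, value 50+45+42+38=175
- #2+#3+#4+#6: weight 9+9+3+2=23, value 50+33+45+42=170
- #1+#2+#4+#5+#6: weight 5+9+3+6+2=25, value 13+50+45+15+42=165
Best: $175.

$175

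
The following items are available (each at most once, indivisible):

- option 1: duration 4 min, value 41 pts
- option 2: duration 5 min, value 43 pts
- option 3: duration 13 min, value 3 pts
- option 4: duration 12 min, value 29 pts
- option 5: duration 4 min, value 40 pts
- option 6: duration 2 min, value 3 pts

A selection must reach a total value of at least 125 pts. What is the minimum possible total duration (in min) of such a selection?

15

Subsets with value ≥ 125, sorted by total duration:
- option 1+option 2+option 5+option 6: duration 15, value 127
- option 1+option 2+option 4+option 5: duration 25, value 153
- option 1+option 2+option 3+option 5: duration 26, value 127
Minimum duration: 15 min.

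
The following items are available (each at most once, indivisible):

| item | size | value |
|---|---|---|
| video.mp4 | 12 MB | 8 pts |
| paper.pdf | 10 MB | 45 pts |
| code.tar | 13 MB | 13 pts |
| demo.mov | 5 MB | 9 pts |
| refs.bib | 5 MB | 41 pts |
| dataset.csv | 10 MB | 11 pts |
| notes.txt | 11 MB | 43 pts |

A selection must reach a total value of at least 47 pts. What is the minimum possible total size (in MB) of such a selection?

Subsets with value ≥ 47, sorted by total size:
- demo.mov+refs.bib: size 10, value 50
- paper.pdf+refs.bib: size 15, value 86
- paper.pdf+demo.mov: size 15, value 54
Minimum size: 10 MB.

10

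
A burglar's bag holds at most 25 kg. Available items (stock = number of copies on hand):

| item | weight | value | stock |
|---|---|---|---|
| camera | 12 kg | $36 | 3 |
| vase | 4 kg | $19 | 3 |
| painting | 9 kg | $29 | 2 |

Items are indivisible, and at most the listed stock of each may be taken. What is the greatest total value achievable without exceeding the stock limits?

Best selections within weight 25 and stock limits:
- 1×camera + 3×vase: weight 24, value 93
- 3×vase + 1×painting: weight 21, value 86
Best: $93.

$93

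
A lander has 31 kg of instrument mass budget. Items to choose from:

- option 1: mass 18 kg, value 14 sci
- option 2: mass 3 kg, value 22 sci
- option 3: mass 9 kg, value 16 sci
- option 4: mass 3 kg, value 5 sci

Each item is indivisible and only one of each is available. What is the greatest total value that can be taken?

52 sci

Check high-value combinations within 31 kg:
- option 1+option 2+option 3: mass 18+3+9=30, value 14+22+16=52
- option 2+option 3+option 4: mass 3+9+3=15, value 22+16+5=43
- option 1+option 2+option 4: mass 18+3+3=24, value 14+22+5=41
Best: 52 sci.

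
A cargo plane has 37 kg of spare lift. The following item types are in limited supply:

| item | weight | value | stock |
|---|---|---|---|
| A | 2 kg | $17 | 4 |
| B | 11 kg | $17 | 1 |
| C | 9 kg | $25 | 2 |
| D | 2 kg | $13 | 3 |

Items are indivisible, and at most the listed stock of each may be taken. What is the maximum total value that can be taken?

Best selections within weight 37 and stock limits:
- 4×A + 2×C + 3×D: weight 32, value 157
- 4×A + 1×B + 1×C + 3×D: weight 34, value 149
- 4×A + 2×C + 2×D: weight 30, value 144
- 3×A + 2×C + 3×D: weight 30, value 140
Best: $157.

$157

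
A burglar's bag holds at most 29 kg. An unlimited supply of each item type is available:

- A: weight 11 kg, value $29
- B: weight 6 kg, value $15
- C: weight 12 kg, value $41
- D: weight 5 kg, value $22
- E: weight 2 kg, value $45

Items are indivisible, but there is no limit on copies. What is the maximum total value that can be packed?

$630

Best value-per-unit is E at 45/2, and filling with it alone uses weight 14×2=28. No mix of the others beats 14×45 = 630.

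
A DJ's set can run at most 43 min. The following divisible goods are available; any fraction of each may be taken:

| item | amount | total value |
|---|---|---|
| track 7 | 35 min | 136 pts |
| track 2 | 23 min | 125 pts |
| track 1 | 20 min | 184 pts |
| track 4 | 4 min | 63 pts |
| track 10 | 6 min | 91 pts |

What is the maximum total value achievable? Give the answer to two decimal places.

Take in order of value per unit:
- track 4 (63/4 per unit): all 4 → value 63, running total 63.00
- track 10 (91/6 per unit): all 6 → value 91, running total 154.00
- track 1 (184/20 per unit): all 20 → value 184, running total 338.00
- track 2 (125/23 per unit): 13 of 23 → value 13×125/23 = 70.6522, running total 408.65
Total 408.65.

408.65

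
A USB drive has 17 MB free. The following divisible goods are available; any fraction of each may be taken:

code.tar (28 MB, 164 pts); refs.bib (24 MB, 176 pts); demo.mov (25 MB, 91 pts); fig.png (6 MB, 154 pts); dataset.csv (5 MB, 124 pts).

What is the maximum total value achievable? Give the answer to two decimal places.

Take in order of value per unit:
- fig.png (154/6 per unit): all 6 → value 154, running total 154.00
- dataset.csv (124/5 per unit): all 5 → value 124, running total 278.00
- refs.bib (176/24 per unit): 6 of 24 → value 6×176/24 = 44.0000, running total 322.00
Total 322.00.

322.00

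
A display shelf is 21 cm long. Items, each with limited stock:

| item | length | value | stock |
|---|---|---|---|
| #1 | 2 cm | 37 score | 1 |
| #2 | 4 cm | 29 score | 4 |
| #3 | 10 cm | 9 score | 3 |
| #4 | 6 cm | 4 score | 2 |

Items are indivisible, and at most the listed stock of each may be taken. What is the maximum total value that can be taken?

Best selections within length 21 and stock limits:
- 1×#1 + 4×#2: length 18, value 153
- 1×#1 + 3×#2 + 1×#4: length 20, value 128
- 1×#1 + 3×#2: length 14, value 124
Best: 153 score.

153 score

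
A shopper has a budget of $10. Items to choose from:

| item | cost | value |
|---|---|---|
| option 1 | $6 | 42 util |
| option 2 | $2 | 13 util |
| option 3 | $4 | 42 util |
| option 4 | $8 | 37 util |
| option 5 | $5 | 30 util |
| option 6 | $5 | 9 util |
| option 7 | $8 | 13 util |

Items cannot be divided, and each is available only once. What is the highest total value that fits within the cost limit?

Check high-value combinations within $10:
- option 1+option 3: cost 6+4=10, value 42+42=84
- option 3+option 5: cost 4+5=9, value 42+30=72
- option 2+option 3: cost 2+4=6, value 13+42=55
- option 1+option 2: cost 6+2=8, value 42+13=55
Best: 84 util.

84 util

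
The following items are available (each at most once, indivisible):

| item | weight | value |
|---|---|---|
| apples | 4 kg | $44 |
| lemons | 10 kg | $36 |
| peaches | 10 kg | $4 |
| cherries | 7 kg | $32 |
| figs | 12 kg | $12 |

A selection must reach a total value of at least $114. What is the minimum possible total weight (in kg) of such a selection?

Subsets with value ≥ 114, sorted by total weight:
- apples+lemons+peaches+cherries: weight 31, value 116
- apples+lemons+cherries+figs: weight 33, value 124
Minimum weight: 31 kg.

31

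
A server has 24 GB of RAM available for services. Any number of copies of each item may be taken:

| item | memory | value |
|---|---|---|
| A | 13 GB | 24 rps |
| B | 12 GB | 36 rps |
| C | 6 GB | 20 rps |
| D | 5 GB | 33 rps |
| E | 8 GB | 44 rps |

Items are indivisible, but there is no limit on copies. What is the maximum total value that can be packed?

Best value-per-unit is D at 33/5; filling with it alone gives 4×33 = 132.
Optimal mix: 3×D + 1×E → memory 23, value 143.

143 rps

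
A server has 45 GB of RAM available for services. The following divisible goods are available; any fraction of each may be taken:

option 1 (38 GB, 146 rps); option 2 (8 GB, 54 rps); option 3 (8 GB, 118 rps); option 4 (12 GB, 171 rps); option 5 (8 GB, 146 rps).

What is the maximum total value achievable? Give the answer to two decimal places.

523.58

Take in order of value per unit:
- option 5 (146/8 per unit): all 8 → value 146, running total 146.00
- option 3 (118/8 per unit): all 8 → value 118, running total 264.00
- option 4 (171/12 per unit): all 12 → value 171, running total 435.00
- option 2 (54/8 per unit): all 8 → value 54, running total 489.00
- option 1 (146/38 per unit): 9 of 38 → value 9×146/38 = 34.5789, running total 523.58
Total 523.58.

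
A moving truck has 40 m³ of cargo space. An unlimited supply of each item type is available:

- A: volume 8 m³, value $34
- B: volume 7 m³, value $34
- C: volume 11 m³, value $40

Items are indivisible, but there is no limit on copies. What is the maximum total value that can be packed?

$176

Best value-per-unit is B at 34/7; filling with it alone gives 5×34 = 170.
Optimal mix: 1×A + 3×B + 1×C → volume 40, value 176.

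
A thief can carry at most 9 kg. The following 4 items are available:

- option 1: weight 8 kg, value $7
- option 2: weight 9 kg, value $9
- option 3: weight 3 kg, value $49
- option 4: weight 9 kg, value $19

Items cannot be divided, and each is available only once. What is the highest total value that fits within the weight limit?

$49

Check high-value combinations within 9 kg:
- option 3: weight 3, value 49
- option 4: weight 9, value 19
- option 2: weight 9, value 9
- option 1: weight 8, value 7
Best: $49.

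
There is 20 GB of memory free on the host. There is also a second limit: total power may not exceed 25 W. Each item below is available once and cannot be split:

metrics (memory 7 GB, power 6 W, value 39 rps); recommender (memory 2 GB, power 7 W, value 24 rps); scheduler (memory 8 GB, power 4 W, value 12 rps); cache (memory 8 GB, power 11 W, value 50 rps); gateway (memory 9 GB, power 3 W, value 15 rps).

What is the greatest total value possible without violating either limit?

113 rps

Feasible sets respecting both limits:
- metrics+recommender+cache: memory 17, power 24, value 113
- metrics+cache: memory 15, power 17, value 89
- recommender+cache+gateway: memory 19, power 21, value 89
Best: 113 rps.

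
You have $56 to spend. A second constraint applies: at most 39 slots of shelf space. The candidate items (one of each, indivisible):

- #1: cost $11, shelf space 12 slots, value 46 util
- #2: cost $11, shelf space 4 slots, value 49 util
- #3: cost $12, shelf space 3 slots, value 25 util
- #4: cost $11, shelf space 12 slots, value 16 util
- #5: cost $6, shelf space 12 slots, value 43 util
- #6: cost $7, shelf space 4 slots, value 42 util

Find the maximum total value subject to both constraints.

Feasible sets respecting both limits:
- #1+#2+#3+#5+#6: cost 47, shelf space 35, value 205
- #1+#2+#5+#6: cost 35, shelf space 32, value 180
- #1+#2+#3+#4+#6: cost 52, shelf space 35, value 178
Best: 205 util.

205 util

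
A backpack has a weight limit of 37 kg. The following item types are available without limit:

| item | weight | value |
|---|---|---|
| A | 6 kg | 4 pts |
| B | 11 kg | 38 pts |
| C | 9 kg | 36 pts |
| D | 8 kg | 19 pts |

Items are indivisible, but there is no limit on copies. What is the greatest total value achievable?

144 pts

Best value-per-unit is C at 36/9, and filling with it alone uses weight 4×9=36. No mix of the others beats 4×36 = 144.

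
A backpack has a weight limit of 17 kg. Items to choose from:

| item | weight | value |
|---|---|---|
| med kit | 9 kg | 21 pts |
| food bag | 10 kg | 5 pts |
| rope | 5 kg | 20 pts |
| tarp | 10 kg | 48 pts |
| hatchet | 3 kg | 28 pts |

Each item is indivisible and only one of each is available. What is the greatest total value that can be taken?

76 pts

Check high-value combinations within 17 kg:
- tarp+hatchet: weight 10+3=13, value 48+28=76
- med kit+rope+hatchet: weight 9+5+3=17, value 21+20+28=69
- rope+tarp: weight 5+10=15, value 20+48=68
- med kit+hatchet: weight 9+3=12, value 21+28=49
- rope+hatchet: weight 5+3=8, value 20+28=48
Best: 76 pts.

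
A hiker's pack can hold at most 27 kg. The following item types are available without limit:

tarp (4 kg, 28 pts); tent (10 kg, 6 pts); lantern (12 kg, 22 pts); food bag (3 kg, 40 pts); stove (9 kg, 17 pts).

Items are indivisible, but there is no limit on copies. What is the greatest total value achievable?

Best value-per-unit is food bag at 40/3, and filling with it alone uses weight 9×3=27. No mix of the others beats 9×40 = 360.

360 pts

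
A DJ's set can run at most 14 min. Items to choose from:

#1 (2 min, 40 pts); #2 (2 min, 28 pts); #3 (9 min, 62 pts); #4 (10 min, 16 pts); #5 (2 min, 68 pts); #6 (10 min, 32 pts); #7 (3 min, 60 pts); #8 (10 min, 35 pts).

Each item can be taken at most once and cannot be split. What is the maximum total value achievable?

This is a 0/1 knapsack; check combinations near the capacity.
- #1+#2+#5+#7: duration 2+2+2+3=9, value 40+28+68+60=196
- #3+#5+#7: duration 9+2+3=14, value 62+68+60=190
- #1+#3+#5: duration 2+9+2=13, value 40+62+68=170
Best: 196 pts.

196 pts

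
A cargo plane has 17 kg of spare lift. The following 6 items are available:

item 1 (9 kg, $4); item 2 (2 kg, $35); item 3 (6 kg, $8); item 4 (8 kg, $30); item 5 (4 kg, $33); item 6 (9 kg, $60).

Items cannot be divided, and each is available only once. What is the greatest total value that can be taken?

$128

This is a 0/1 knapsack; check combinations near the capacity.
- item 2+item 5+item 6: weight 2+4+9=15, value 35+33+60=128
- item 2+item 3+item 6: weight 2+6+9=17, value 35+8+60=103
- item 2+item 4+item 5: weight 2+8+4=14, value 35+30+33=98
Best: $128.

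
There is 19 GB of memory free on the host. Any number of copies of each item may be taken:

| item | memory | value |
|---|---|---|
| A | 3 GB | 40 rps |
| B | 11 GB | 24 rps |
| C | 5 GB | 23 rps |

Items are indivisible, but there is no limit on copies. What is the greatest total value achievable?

240 rps

Best value-per-unit is A at 40/3, and filling with it alone uses memory 6×3=18. No mix of the others beats 6×40 = 240.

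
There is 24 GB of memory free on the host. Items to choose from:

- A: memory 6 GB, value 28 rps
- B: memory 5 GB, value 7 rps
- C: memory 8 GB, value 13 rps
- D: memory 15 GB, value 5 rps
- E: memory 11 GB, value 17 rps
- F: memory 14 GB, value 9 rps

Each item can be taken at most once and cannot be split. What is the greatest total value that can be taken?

Check high-value combinations within 24 GB:
- A+B+E: memory 6+5+11=22, value 28+7+17=52
- A+B+C: memory 6+5+8=19, value 28+7+13=48
- A+E: memory 6+11=17, value 28+17=45
- A+C: memory 6+8=14, value 28+13=41
Best: 52 rps.

52 rps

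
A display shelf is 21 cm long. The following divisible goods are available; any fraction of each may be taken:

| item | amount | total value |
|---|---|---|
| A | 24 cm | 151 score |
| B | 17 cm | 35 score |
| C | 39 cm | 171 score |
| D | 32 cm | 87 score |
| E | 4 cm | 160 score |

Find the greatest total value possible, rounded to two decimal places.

266.96

Take in order of value per unit:
- E (160/4 per unit): all 4 → value 160, running total 160.00
- A (151/24 per unit): 17 of 24 → value 17×151/24 = 106.9583, running total 266.96
Total 266.96.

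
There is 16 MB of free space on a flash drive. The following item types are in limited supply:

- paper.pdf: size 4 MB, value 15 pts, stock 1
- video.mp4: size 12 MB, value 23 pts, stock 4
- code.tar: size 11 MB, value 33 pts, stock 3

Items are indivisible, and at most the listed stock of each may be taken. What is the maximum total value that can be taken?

Top feasible selections:
- 1×paper.pdf + 1×code.tar: size 15, value 48
- 1×paper.pdf + 1×video.mp4: size 16, value 38
Best: 48 pts.

48 pts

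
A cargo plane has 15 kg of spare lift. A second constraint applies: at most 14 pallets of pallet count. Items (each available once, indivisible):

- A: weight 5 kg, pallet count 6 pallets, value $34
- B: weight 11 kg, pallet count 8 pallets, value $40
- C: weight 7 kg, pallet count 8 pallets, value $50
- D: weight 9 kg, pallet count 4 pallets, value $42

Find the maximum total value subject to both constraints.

Feasible sets respecting both limits:
- A+C: weight 12, pallet count 14, value 84
- A+D: weight 14, pallet count 10, value 76
- C: weight 7, pallet count 8, value 50
Best: $84.

$84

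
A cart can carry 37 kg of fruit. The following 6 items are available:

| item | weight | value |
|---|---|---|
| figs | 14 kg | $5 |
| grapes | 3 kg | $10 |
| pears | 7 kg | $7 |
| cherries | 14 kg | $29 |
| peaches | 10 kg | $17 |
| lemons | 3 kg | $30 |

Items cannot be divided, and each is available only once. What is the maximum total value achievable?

$93

This is a 0/1 knapsack; check combinations near the capacity.
- grapes+pears+cherries+peaches+lemons: weight 3+7+14+10+3=37, value 10+7+29+17+30=93
- grapes+cherries+peaches+lemons: weight 3+14+10+3=30, value 10+29+17+30=86
- pears+cherries+peaches+lemons: weight 7+14+10+3=34, value 7+29+17+30=83
Best: $93.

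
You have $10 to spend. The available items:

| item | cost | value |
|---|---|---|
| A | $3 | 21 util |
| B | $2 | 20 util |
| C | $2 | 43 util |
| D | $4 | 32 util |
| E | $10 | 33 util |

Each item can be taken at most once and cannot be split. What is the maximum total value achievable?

96 util

Check high-value combinations within $10:
- A+C+D: cost 3+2+4=9, value 21+43+32=96
- B+C+D: cost 2+2+4=8, value 20+43+32=95
- A+B+C: cost 3+2+2=7, value 21+20+43=84
- C+D: cost 2+4=6, value 43+32=75
- A+B+D: cost 3+2+4=9, value 21+20+32=73
Best: 96 util.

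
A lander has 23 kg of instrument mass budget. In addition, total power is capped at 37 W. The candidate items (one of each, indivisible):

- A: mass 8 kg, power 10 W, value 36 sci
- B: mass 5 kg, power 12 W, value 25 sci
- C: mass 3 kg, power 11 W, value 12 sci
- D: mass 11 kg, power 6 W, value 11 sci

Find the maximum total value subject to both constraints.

Feasible sets respecting both limits:
- A+B+C: mass 16, power 33, value 73
- A+B: mass 13, power 22, value 61
- A+C+D: mass 22, power 27, value 59
Best: 73 sci.

73 sci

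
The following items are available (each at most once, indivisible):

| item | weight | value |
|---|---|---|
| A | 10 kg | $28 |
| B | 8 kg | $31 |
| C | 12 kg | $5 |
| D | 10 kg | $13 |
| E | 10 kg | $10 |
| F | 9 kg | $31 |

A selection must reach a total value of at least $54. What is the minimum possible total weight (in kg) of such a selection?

Subsets with value ≥ 54, sorted by total weight:
- B+F: weight 17, value 62
- A+B: weight 18, value 59
- A+F: weight 19, value 59
- A+B+F: weight 27, value 90
Minimum weight: 17 kg.

17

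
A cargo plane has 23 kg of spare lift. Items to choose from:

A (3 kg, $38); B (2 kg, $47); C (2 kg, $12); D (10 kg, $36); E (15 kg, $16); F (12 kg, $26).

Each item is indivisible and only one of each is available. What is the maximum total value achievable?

$133

Check high-value combinations within 23 kg:
- A+B+C+D: weight 3+2+2+10=17, value 38+47+12+36=133
- A+B+C+F: weight 3+2+2+12=19, value 38+47+12+26=123
- A+B+D: weight 3+2+10=15, value 38+47+36=121
- A+B+C+E: weight 3+2+2+15=22, value 38+47+12+16=113
Best: $133.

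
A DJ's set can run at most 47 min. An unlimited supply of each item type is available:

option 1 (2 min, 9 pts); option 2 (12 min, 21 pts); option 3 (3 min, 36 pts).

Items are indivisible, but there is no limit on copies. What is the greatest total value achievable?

Best value-per-unit is option 3 at 36/3; filling with it alone gives 15×36 = 540.
Optimal mix: 1×option 1 + 15×option 3 → duration 47, value 549.

549 pts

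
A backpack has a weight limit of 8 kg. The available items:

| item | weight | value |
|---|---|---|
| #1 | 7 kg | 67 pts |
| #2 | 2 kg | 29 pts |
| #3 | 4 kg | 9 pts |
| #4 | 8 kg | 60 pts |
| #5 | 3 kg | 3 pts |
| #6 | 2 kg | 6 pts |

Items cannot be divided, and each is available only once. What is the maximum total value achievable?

Check high-value combinations within 8 kg:
- #1: weight 7, value 67
- #4: weight 8, value 60
- #2+#3+#6: weight 2+4+2=8, value 29+9+6=44
Best: 67 pts.

67 pts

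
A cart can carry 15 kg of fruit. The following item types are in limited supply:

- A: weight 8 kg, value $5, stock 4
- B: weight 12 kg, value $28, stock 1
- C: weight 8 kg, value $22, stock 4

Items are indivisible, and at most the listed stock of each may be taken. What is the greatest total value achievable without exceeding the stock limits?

Best selections within weight 15 and stock limits:
- 1×B: weight 12, value 28
- 1×C: weight 8, value 22
- 1×A: weight 8, value 5
Best: $28.

$28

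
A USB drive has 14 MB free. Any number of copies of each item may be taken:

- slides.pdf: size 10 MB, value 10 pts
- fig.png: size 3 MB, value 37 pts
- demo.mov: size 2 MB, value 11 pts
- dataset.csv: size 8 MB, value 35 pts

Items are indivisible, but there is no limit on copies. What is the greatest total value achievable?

159 pts

Best value-per-unit is fig.png at 37/3; filling with it alone gives 4×37 = 148.
Optimal mix: 4×fig.png + 1×demo.mov → size 14, value 159.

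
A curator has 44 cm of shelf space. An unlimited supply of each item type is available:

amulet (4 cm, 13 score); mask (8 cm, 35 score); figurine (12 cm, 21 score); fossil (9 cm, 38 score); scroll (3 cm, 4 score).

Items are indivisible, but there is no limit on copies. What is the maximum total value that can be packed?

188 score

Best value-per-unit is mask at 35/8; filling with it alone gives 5×35 = 175.
Optimal mix: 1×amulet + 5×mask → length 44, value 188.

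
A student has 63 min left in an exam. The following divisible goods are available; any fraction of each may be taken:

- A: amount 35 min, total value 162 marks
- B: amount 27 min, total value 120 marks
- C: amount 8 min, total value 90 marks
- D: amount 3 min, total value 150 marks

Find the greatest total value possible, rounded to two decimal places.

Take in order of value per unit:
- D (150/3 per unit): all 3 → value 150, running total 150.00
- C (90/8 per unit): all 8 → value 90, running total 240.00
- A (162/35 per unit): all 35 → value 162, running total 402.00
- B (120/27 per unit): 17 of 27 → value 17×120/27 = 75.5556, running total 477.56
Total 477.56.

477.56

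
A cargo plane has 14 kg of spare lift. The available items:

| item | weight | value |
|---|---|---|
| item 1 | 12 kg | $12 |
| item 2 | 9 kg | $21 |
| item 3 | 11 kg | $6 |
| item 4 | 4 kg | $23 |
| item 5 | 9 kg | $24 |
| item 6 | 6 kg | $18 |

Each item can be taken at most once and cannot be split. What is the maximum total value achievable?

$47

Check high-value combinations within 14 kg:
- item 4+item 5: weight 4+9=13, value 23+24=47
- item 2+item 4: weight 9+4=13, value 21+23=44
- item 4+item 6: weight 4+6=10, value 23+18=41
Best: $47.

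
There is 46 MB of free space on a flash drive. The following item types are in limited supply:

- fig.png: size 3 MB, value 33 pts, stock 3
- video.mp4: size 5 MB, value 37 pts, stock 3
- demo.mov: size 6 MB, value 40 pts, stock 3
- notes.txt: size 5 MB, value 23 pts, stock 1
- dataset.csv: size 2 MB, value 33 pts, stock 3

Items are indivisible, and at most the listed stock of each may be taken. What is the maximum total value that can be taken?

Top feasible selections:
- 2×fig.png + 3×video.mp4 + 3×demo.mov + 3×dataset.csv: size 45, value 396
- 3×fig.png + 3×video.mp4 + 3×demo.mov + 2×dataset.csv: size 46, value 396
Best: 396 pts.

396 pts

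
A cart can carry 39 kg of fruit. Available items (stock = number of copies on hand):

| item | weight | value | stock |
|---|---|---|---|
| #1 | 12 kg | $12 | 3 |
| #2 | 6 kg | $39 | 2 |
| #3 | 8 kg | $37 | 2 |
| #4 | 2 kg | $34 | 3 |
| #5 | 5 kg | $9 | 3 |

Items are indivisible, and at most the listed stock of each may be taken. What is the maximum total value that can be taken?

Top feasible selections:
- 2×#2 + 2×#3 + 3×#4 + 1×#5: weight 39, value 263
- 2×#2 + 2×#3 + 3×#4: weight 34, value 254
- 2×#2 + 1×#3 + 3×#4 + 2×#5: weight 36, value 235
- 1×#2 + 2×#3 + 3×#4 + 2×#5: weight 38, value 233
Best: $263.

$263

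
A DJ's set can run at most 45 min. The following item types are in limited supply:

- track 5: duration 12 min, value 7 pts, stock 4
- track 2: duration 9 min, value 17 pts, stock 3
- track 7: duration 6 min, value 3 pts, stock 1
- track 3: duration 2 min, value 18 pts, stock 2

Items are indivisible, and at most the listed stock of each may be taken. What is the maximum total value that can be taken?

Top feasible selections:
- 1×track 5 + 3×track 2 + 2×track 3: duration 43, value 94
- 3×track 2 + 1×track 7 + 2×track 3: duration 37, value 90
Best: 94 pts.

94 pts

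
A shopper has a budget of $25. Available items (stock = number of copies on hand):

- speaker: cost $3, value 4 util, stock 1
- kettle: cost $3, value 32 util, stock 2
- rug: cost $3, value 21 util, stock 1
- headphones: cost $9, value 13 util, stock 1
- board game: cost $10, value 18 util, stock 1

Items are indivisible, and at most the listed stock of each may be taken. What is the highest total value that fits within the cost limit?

107 util

Best selections within cost 25 and stock limits:
- 1×speaker + 2×kettle + 1×rug + 1×board game: cost 22, value 107
- 2×kettle + 1×rug + 1×board game: cost 19, value 103
Best: 107 util.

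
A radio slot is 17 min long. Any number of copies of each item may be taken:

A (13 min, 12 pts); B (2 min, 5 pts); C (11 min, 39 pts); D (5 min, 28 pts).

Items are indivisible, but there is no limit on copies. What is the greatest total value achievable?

Best value-per-unit is D at 28/5; filling with it alone gives 3×28 = 84.
Optimal mix: 1×B + 3×D → duration 17, value 89.

89 pts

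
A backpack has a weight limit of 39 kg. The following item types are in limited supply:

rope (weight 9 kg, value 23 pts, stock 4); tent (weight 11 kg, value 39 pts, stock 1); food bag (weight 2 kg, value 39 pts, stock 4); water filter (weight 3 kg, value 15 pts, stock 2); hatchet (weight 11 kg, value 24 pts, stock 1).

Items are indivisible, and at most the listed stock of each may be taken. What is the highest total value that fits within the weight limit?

249 pts

Top feasible selections:
- 1×tent + 4×food bag + 2×water filter + 1×hatchet: weight 36, value 249
- 1×rope + 1×tent + 4×food bag + 2×water filter: weight 34, value 248
- 1×rope + 1×tent + 4×food bag + 1×hatchet: weight 39, value 242
- 2×rope + 1×tent + 4×food bag: weight 37, value 241
Best: 249 pts.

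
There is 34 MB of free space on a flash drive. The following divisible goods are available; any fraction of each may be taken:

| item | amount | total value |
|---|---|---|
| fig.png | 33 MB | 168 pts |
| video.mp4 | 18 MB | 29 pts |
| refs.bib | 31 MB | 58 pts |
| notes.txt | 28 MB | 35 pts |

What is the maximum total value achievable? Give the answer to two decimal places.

169.87

Take in order of value per unit:
- fig.png (168/33 per unit): all 33 → value 168, running total 168.00
- refs.bib (58/31 per unit): 1 of 31 → value 1×58/31 = 1.8710, running total 169.87
Total 169.87.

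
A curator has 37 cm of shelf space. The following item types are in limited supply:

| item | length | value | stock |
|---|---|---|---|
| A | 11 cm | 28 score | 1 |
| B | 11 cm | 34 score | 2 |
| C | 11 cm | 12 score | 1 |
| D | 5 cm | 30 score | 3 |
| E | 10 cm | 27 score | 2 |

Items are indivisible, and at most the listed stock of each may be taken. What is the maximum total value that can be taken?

Top feasible selections:
- 2×B + 3×D: length 37, value 158
- 1×A + 1×B + 3×D: length 37, value 152
Best: 158 score.

158 score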